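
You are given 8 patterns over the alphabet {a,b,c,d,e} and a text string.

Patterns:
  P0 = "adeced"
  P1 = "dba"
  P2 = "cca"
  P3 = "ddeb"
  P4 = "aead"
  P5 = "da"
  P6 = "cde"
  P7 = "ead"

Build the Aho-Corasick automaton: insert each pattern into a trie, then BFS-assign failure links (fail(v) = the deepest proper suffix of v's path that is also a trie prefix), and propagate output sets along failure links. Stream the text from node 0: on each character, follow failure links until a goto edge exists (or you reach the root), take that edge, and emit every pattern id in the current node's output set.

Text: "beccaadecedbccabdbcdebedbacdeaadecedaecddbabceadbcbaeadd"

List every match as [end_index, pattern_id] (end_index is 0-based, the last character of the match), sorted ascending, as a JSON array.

Build:
Trie nodes:
  0='ε' goto a→1 c→10 d→7 e→22
  1='a' goto d→2 e→16
  2='ad' goto e→3
  3='ade' goto c→4
  4='adec' goto e→5
  5='adece' goto d→6
  6='adeced' goto ·  ←P0
  7='d' goto a→19 b→8 d→13
  8='db' goto a→9
  9='dba' goto ·  ←P1
  10='c' goto c→11 d→20
  11='cc' goto a→12
  12='cca' goto ·  ←P2
  13='dd' goto e→14
  14='dde' goto b→15
  15='ddeb' goto ·  ←P3
  16='ae' goto a→17
  17='aea' goto d→18
  18='aead' goto ·  ←P4
  19='da' goto ·  ←P5
  20='cd' goto e→21
  21='cde' goto ·  ←P6
  22='e' goto a→23
  23='ea' goto d→24
  24='ead' goto ·  ←P7

BFS fail/out derivation:
  n1('a'): parent n0 fail=0; on 'a' 0 → fail=0;  out ∅∪∅=∅
  n7('d'): parent n0 fail=0; on 'd' 0 → fail=0;  out ∅∪∅=∅
  n10('c'): parent n0 fail=0; on 'c' 0 → fail=0;  out ∅∪∅=∅
  n22('e'): parent n0 fail=0; on 'e' 0 → fail=0;  out ∅∪∅=∅
  n2('ad'): parent n1 fail=0; on 'd' 0 → fail=7;  out ∅∪∅=∅
  n8('db'): parent n7 fail=0; on 'b' 0 → fail=0;  out ∅∪∅=∅
  n11('cc'): parent n10 fail=0; on 'c' 0 → fail=10;  out ∅∪∅=∅
  n13('dd'): parent n7 fail=0; on 'd' 0 → fail=7;  out ∅∪∅=∅
  n16('ae'): parent n1 fail=0; on 'e' 0 → fail=22;  out ∅∪∅=∅
  n19('da'): parent n7 fail=0; on 'a' 0 → fail=1;  out {5}∪∅={5}
  n20('cd'): parent n10 fail=0; on 'd' 0 → fail=7;  out ∅∪∅=∅
  n23('ea'): parent n22 fail=0; on 'a' 0 → fail=1;  out ∅∪∅=∅
  n3('ade'): parent n2 fail=7; on 'e' 7→0 → fail=22;  out ∅∪∅=∅
  n9('dba'): parent n8 fail=0; on 'a' 0 → fail=1;  out {1}∪∅={1}
  n12('cca'): parent n11 fail=10; on 'a' 10→0 → fail=1;  out {2}∪∅={2}
  n14('dde'): parent n13 fail=7; on 'e' 7→0 → fail=22;  out ∅∪∅=∅
  n17('aea'): parent n16 fail=22; on 'a' 22 → fail=23;  out ∅∪∅=∅
  n21('cde'): parent n20 fail=7; on 'e' 7→0 → fail=22;  out {6}∪∅={6}
  n24('ead'): parent n23 fail=1; on 'd' 1 → fail=2;  out {7}∪∅={7}
  n4('adec'): parent n3 fail=22; on 'c' 22→0 → fail=10;  out ∅∪∅=∅
  n15('ddeb'): parent n14 fail=22; on 'b' 22→0 → fail=0;  out {3}∪∅={3}
  n18('aead'): parent n17 fail=23; on 'd' 23 → fail=24;  out {4}∪{7}={4,7}
  n5('adece'): parent n4 fail=10; on 'e' 10→0 → fail=22;  out ∅∪∅=∅
  n6('adeced'): parent n5 fail=22; on 'd' 22→0 → fail=7;  out {0}∪∅={0}

Text stream:
pos 0 'b': at 0
pos 1 'e': at 22
pos 2 'c': at 10 (fail-walked)
pos 3 'c': at 11
pos 4 'a': at 12  ** P2@[2:4]
pos 5 'a': at 1 (fail-walked)
pos 6 'd': at 2
pos 7 'e': at 3
pos 8 'c': at 4
pos 9 'e': at 5
pos 10 'd': at 6  ** P0@[5:10]
pos 11 'b': at 8 (fail-walked)
pos 12 'c': at 10 (fail-walked)
pos 13 'c': at 11
pos 14 'a': at 12  ** P2@[12:14]
pos 15 'b': at 0 (fail-walked)
pos 16 'd': at 7
pos 17 'b': at 8
pos 18 'c': at 10 (fail-walked)
pos 19 'd': at 20
pos 20 'e': at 21  ** P6@[18:20]
pos 21 'b': at 0 (fail-walked)
pos 22 'e': at 22
pos 23 'd': at 7 (fail-walked)
pos 24 'b': at 8
pos 25 'a': at 9  ** P1@[23:25]
pos 26 'c': at 10 (fail-walked)
pos 27 'd': at 20
pos 28 'e': at 21  ** P6@[26:28]
pos 29 'a': at 23 (fail-walked)
pos 30 'a': at 1 (fail-walked)
pos 31 'd': at 2
pos 32 'e': at 3
pos 33 'c': at 4
pos 34 'e': at 5
pos 35 'd': at 6  ** P0@[30:35]
pos 36 'a': at 19 (fail-walked)  ** P5@[35:36]
pos 37 'e': at 16 (fail-walked)
pos 38 'c': at 10 (fail-walked)
pos 39 'd': at 20
pos 40 'd': at 13 (fail-walked)
pos 41 'b': at 8 (fail-walked)
pos 42 'a': at 9  ** P1@[40:42]
pos 43 'b': at 0 (fail-walked)
pos 44 'c': at 10
pos 45 'e': at 22 (fail-walked)
pos 46 'a': at 23
pos 47 'd': at 24  ** P7@[45:47]
pos 48 'b': at 8 (fail-walked)
pos 49 'c': at 10 (fail-walked)
pos 50 'b': at 0 (fail-walked)
pos 51 'a': at 1
pos 52 'e': at 16
pos 53 'a': at 17
pos 54 'd': at 18  ** P4@[51:54],P7@[52:54]
pos 55 'd': at 13 (fail-walked)

Result: [[4,2],[10,0],[14,2],[20,6],[25,1],[28,6],[35,0],[36,5],[42,1],[47,7],[54,4],[54,7]]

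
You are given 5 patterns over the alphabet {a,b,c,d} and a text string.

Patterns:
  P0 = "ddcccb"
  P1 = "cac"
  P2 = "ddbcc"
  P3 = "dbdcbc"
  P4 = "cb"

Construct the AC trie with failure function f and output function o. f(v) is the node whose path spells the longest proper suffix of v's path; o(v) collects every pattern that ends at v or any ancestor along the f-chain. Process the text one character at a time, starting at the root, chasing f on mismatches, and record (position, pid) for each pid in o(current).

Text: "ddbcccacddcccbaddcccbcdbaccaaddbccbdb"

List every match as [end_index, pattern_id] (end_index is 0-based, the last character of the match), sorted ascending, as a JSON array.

Construct AC machine:
Trie (insert patterns):
  0='ε' goto c→7 d→1
  1='d' goto b→13 d→2
  2='dd' goto b→10 c→3
  3='ddc' goto c→4
  4='ddcc' goto c→5
  5='ddccc' goto b→6
  6='ddcccb' goto ·  [P0 ends]
  7='c' goto a→8 b→18
  8='ca' goto c→9
  9='cac' goto ·  [P1 ends]
  10='ddb' goto c→11
  11='ddbc' goto c→12
  12='ddbcc' goto ·  [P2 ends]
  13='db' goto d→14
  14='dbd' goto c→15
  15='dbdc' goto b→16
  16='dbdcb' goto c→17
  17='dbdcbc' goto ·  [P3 ends]
  18='cb' goto ·  [P4 ends]

BFS fail/out derivation:
  n1('d'): parent n0 fail=0; on 'd' 0 → fail=0;  out ∅∪∅=∅
  n7('c'): parent n0 fail=0; on 'c' 0 → fail=0;  out ∅∪∅=∅
  n2('dd'): parent n1 fail=0; on 'd' 0 → fail=1;  out ∅∪∅=∅
  n8('ca'): parent n7 fail=0; on 'a' 0 → fail=0;  out ∅∪∅=∅
  n13('db'): parent n1 fail=0; on 'b' 0 → fail=0;  out ∅∪∅=∅
  n18('cb'): parent n7 fail=0; on 'b' 0 → fail=0;  out {4}∪∅={4}
  n3('ddc'): parent n2 fail=1; on 'c' 1→0 → fail=7;  out ∅∪∅=∅
  n9('cac'): parent n8 fail=0; on 'c' 0 → fail=7;  out {1}∪∅={1}
  n10('ddb'): parent n2 fail=1; on 'b' 1 → fail=13;  out ∅∪∅=∅
  n14('dbd'): parent n13 fail=0; on 'd' 0 → fail=1;  out ∅∪∅=∅
  n4('ddcc'): parent n3 fail=7; on 'c' 7→0 → fail=7;  out ∅∪∅=∅
  n11('ddbc'): parent n10 fail=13; on 'c' 13→0 → fail=7;  out ∅∪∅=∅
  n15('dbdc'): parent n14 fail=1; on 'c' 1→0 → fail=7;  out ∅∪∅=∅
  n5('ddccc'): parent n4 fail=7; on 'c' 7→0 → fail=7;  out ∅∪∅=∅
  n12('ddbcc'): parent n11 fail=7; on 'c' 7→0 → fail=7;  out {2}∪∅={2}
  n16('dbdcb'): parent n15 fail=7; on 'b' 7 → fail=18;  out ∅∪{4}={4}
  n6('ddcccb'): parent n5 fail=7; on 'b' 7 → fail=18;  out {0}∪{4}={0,4}
  n17('dbdcbc'): parent n16 fail=18; on 'c' 18→0 → fail=7;  out {3}∪∅={3}

Run:
[0] read 'd'  n0⇒n1
[1] read 'd'  n1⇒n2
[2] read 'b'  n2⇒n10
[3] read 'c'  n10⇒n11
[4] read 'c'  n11⇒n12  → match P2@[0:4]
[5] read 'c'  n12⇒n7 ·f
[6] read 'a'  n7⇒n8
[7] read 'c'  n8⇒n9  → match P1@[5:7]
[8] read 'd'  n9⇒n1 ·f
[9] read 'd'  n1⇒n2
[10] read 'c'  n2⇒n3
[11] read 'c'  n3⇒n4
[12] read 'c'  n4⇒n5
[13] read 'b'  n5⇒n6  → match P0@[8:13],P4@[12:13]
[14] read 'a'  n6⇒n0 ·f
[15] read 'd'  n0⇒n1
[16] read 'd'  n1⇒n2
[17] read 'c'  n2⇒n3
[18] read 'c'  n3⇒n4
[19] read 'c'  n4⇒n5
[20] read 'b'  n5⇒n6  → match P0@[15:20],P4@[19:20]
[21] read 'c'  n6⇒n7 ·f
[22] read 'd'  n7⇒n1 ·f
[23] read 'b'  n1⇒n13
[24] read 'a'  n13⇒n0 ·f
[25] read 'c'  n0⇒n7
[26] read 'c'  n7⇒n7 ·f
[27] read 'a'  n7⇒n8
[28] read 'a'  n8⇒n0 ·f
[29] read 'd'  n0⇒n1
[30] read 'd'  n1⇒n2
[31] read 'b'  n2⇒n10
[32] read 'c'  n10⇒n11
[33] read 'c'  n11⇒n12  → match P2@[29:33]
[34] read 'b'  n12⇒n18 ·f  → match P4@[33:34]
[35] read 'd'  n18⇒n1 ·f
[36] read 'b'  n1⇒n13

Matches: [[4,2],[7,1],[13,0],[13,4],[20,0],[20,4],[33,2],[34,4]]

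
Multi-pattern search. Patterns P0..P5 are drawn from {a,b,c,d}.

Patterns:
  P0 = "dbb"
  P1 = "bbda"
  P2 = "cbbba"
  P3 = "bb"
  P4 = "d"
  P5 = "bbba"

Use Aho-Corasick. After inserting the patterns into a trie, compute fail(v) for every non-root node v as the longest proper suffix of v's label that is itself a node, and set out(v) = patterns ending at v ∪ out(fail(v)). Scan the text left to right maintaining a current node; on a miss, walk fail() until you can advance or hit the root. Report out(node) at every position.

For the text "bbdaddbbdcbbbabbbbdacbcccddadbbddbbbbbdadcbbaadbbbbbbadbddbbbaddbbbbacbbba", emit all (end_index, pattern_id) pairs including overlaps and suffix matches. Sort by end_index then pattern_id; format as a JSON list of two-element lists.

Build automaton:
Trie (insert patterns):
  n0 'ε': b→4 c→8 d→1
  n1 'd': b→2  ←P4
  n2 'db': b→3
  n3 'dbb': ·  ←P0
  n4 'b': b→5
  n5 'bb': b→13 d→6  ←P3
  n6 'bbd': a→7
  n7 'bbda': ·  ←P1
  n8 'c': b→9
  n9 'cb': b→10
  n10 'cbb': b→11
  n11 'cbbb': a→12
  n12 'cbbba': ·  ←P2
  n13 'bbb': a→14
  n14 'bbba': ·  ←P5

Failure links (BFS by depth):
  n1('d'): parent n0 fail=0; on 'd' 0 → fail=0;  out {4}∪∅={4}
  n4('b'): parent n0 fail=0; on 'b' 0 → fail=0;  out ∅∪∅=∅
  n8('c'): parent n0 fail=0; on 'c' 0 → fail=0;  out ∅∪∅=∅
  n2('db'): parent n1 fail=0; on 'b' 0 → fail=4;  out ∅∪∅=∅
  n5('bb'): parent n4 fail=0; on 'b' 0 → fail=4;  out {3}∪∅={3}
  n9('cb'): parent n8 fail=0; on 'b' 0 → fail=4;  out ∅∪∅=∅
  n3('dbb'): parent n2 fail=4; on 'b' 4 → fail=5;  out {0}∪{3}={0,3}
  n6('bbd'): parent n5 fail=4; on 'd' 4→0 → fail=1;  out ∅∪{4}={4}
  n10('cbb'): parent n9 fail=4; on 'b' 4 → fail=5;  out ∅∪{3}={3}
  n13('bbb'): parent n5 fail=4; on 'b' 4 → fail=5;  out ∅∪{3}={3}
  n7('bbda'): parent n6 fail=1; on 'a' 1→0 → fail=0;  out {1}∪∅={1}
  n11('cbbb'): parent n10 fail=5; on 'b' 5 → fail=13;  out ∅∪{3}={3}
  n14('bbba'): parent n13 fail=5; on 'a' 5→4→0 → fail=0;  out {5}∪∅={5}
  n12('cbbba'): parent n11 fail=13; on 'a' 13 → fail=14;  out {2}∪{5}={2,5}

Scan:
pos 0 'b': at 4
pos 1 'b': at 5  → match P3@[0:1]
pos 2 'd': at 6  → match P4@[2:2]
pos 3 'a': at 7  → match P1@[0:3]
pos 4 'd': at 1 ·f  → match P4@[4:4]
pos 5 'd': at 1 ·f  → match P4@[5:5]
pos 6 'b': at 2
pos 7 'b': at 3  → match P0@[5:7],P3@[6:7]
pos 8 'd': at 6 ·f  → match P4@[8:8]
pos 9 'c': at 8 ·f
pos 10 'b': at 9
pos 11 'b': at 10  → match P3@[10:11]
pos 12 'b': at 11  → match P3@[11:12]
pos 13 'a': at 12  → match P2@[9:13],P5@[10:13]
pos 14 'b': at 4 ·f
pos 15 'b': at 5  → match P3@[14:15]
pos 16 'b': at 13  → match P3@[15:16]
pos 17 'b': at 13 ·f  → match P3@[16:17]
pos 18 'd': at 6 ·f  → match P4@[18:18]
pos 19 'a': at 7  → match P1@[16:19]
pos 20 'c': at 8 ·f
pos 21 'b': at 9
pos 22 'c': at 8 ·f
pos 23 'c': at 8 ·f
pos 24 'c': at 8 ·f
pos 25 'd': at 1 ·f  → match P4@[25:25]
pos 26 'd': at 1 ·f  → match P4@[26:26]
pos 27 'a': at 0 ·f
pos 28 'd': at 1  → match P4@[28:28]
pos 29 'b': at 2
pos 30 'b': at 3  → match P0@[28:30],P3@[29:30]
pos 31 'd': at 6 ·f  → match P4@[31:31]
pos 32 'd': at 1 ·f  → match P4@[32:32]
pos 33 'b': at 2
pos 34 'b': at 3  → match P0@[32:34],P3@[33:34]
pos 35 'b': at 13 ·f  → match P3@[34:35]
pos 36 'b': at 13 ·f  → match P3@[35:36]
pos 37 'b': at 13 ·f  → match P3@[36:37]
pos 38 'd': at 6 ·f  → match P4@[38:38]
pos 39 'a': at 7  → match P1@[36:39]
pos 40 'd': at 1 ·f  → match P4@[40:40]
pos 41 'c': at 8 ·f
pos 42 'b': at 9
pos 43 'b': at 10  → match P3@[42:43]
pos 44 'a': at 0 ·f
pos 45 'a': at 0
pos 46 'd': at 1  → match P4@[46:46]
pos 47 'b': at 2
pos 48 'b': at 3  → match P0@[46:48],P3@[47:48]
pos 49 'b': at 13 ·f  → match P3@[48:49]
pos 50 'b': at 13 ·f  → match P3@[49:50]
pos 51 'b': at 13 ·f  → match P3@[50:51]
pos 52 'b': at 13 ·f  → match P3@[51:52]
pos 53 'a': at 14  → match P5@[50:53]
pos 54 'd': at 1 ·f  → match P4@[54:54]
pos 55 'b': at 2
pos 56 'd': at 1 ·f  → match P4@[56:56]
pos 57 'd': at 1 ·f  → match P4@[57:57]
pos 58 'b': at 2
pos 59 'b': at 3  → match P0@[57:59],P3@[58:59]
pos 60 'b': at 13 ·f  → match P3@[59:60]
pos 61 'a': at 14  → match P5@[58:61]
pos 62 'd': at 1 ·f  → match P4@[62:62]
pos 63 'd': at 1 ·f  → match P4@[63:63]
pos 64 'b': at 2
pos 65 'b': at 3  → match P0@[63:65],P3@[64:65]
pos 66 'b': at 13 ·f  → match P3@[65:66]
pos 67 'b': at 13 ·f  → match P3@[66:67]
pos 68 'a': at 14  → match P5@[65:68]
pos 69 'c': at 8 ·f
pos 70 'b': at 9
pos 71 'b': at 10  → match P3@[70:71]
pos 72 'b': at 11  → match P3@[71:72]
pos 73 'a': at 12  → match P2@[69:73],P5@[70:73]

Result: [[1,3],[2,4],[3,1],[4,4],[5,4],[7,0],[7,3],[8,4],[11,3],[12,3],[13,2],[13,5],[15,3],[16,3],[17,3],[18,4],[19,1],[25,4],[26,4],[28,4],[30,0],[30,3],[31,4],[32,4],[34,0],[34,3],[35,3],[36,3],[37,3],[38,4],[39,1],[40,4],[43,3],[46,4],[48,0],[48,3],[49,3],[50,3],[51,3],[52,3],[53,5],[54,4],[56,4],[57,4],[59,0],[59,3],[60,3],[61,5],[62,4],[63,4],[65,0],[65,3],[66,3],[67,3],[68,5],[71,3],[72,3],[73,2],[73,5]]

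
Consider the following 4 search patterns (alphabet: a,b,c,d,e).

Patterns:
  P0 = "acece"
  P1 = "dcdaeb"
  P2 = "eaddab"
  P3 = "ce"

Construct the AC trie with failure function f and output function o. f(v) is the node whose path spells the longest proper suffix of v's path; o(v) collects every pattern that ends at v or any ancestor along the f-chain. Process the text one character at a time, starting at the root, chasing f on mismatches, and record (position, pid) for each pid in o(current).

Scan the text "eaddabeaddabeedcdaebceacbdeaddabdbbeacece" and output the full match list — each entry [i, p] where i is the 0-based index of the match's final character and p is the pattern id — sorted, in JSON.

Build automaton:
Trie nodes:
  0='ε' goto a→1 c→18 d→6 e→12
  1='a' goto c→2
  2='ac' goto e→3
  3='ace' goto c→4
  4='acec' goto e→5
  5='acece' goto ·  [P0 ends]
  6='d' goto c→7
  7='dc' goto d→8
  8='dcd' goto a→9
  9='dcda' goto e→10
  10='dcdae' goto b→11
  11='dcdaeb' goto ·  [P1 ends]
  12='e' goto a→13
  13='ea' goto d→14
  14='ead' goto d→15
  15='eadd' goto a→16
  16='eadda' goto b→17
  17='eaddab' goto ·  [P2 ends]
  18='c' goto e→19
  19='ce' goto ·  [P3 ends]

BFS fail/out derivation:
  n1('a'): parent n0 fail=0; on 'a' 0 → fail=0;  out ∅∪∅=∅
  n6('d'): parent n0 fail=0; on 'd' 0 → fail=0;  out ∅∪∅=∅
  n12('e'): parent n0 fail=0; on 'e' 0 → fail=0;  out ∅∪∅=∅
  n18('c'): parent n0 fail=0; on 'c' 0 → fail=0;  out ∅∪∅=∅
  n2('ac'): parent n1 fail=0; on 'c' 0 → fail=18;  out ∅∪∅=∅
  n7('dc'): parent n6 fail=0; on 'c' 0 → fail=18;  out ∅∪∅=∅
  n13('ea'): parent n12 fail=0; on 'a' 0 → fail=1;  out ∅∪∅=∅
  n19('ce'): parent n18 fail=0; on 'e' 0 → fail=12;  out {3}∪∅={3}
  n3('ace'): parent n2 fail=18; on 'e' 18 → fail=19;  out ∅∪{3}={3}
  n8('dcd'): parent n7 fail=18; on 'd' 18→0 → fail=6;  out ∅∪∅=∅
  n14('ead'): parent n13 fail=1; on 'd' 1→0 → fail=6;  out ∅∪∅=∅
  n4('acec'): parent n3 fail=19; on 'c' 19→12→0 → fail=18;  out ∅∪∅=∅
  n9('dcda'): parent n8 fail=6; on 'a' 6→0 → fail=1;  out ∅∪∅=∅
  n15('eadd'): parent n14 fail=6; on 'd' 6→0 → fail=6;  out ∅∪∅=∅
  n5('acece'): parent n4 fail=18; on 'e' 18 → fail=19;  out {0}∪{3}={0,3}
  n10('dcdae'): parent n9 fail=1; on 'e' 1→0 → fail=12;  out ∅∪∅=∅
  n16('eadda'): parent n15 fail=6; on 'a' 6→0 → fail=1;  out ∅∪∅=∅
  n11('dcdaeb'): parent n10 fail=12; on 'b' 12→0 → fail=0;  out {1}∪∅={1}
  n17('eaddab'): parent n16 fail=1; on 'b' 1→0 → fail=0;  out {2}∪∅={2}

Run:
pos 0 'e': at 12
pos 1 'a': at 13
pos 2 'd': at 14
pos 3 'd': at 15
pos 4 'a': at 16
pos 5 'b': at 17  emit P2@[0:5]
pos 6 'e': at 12 ·f
pos 7 'a': at 13
pos 8 'd': at 14
pos 9 'd': at 15
pos 10 'a': at 16
pos 11 'b': at 17  emit P2@[6:11]
pos 12 'e': at 12 ·f
pos 13 'e': at 12 ·f
pos 14 'd': at 6 ·f
pos 15 'c': at 7
pos 16 'd': at 8
pos 17 'a': at 9
pos 18 'e': at 10
pos 19 'b': at 11  emit P1@[14:19]
pos 20 'c': at 18 ·f
pos 21 'e': at 19  emit P3@[20:21]
pos 22 'a': at 13 ·f
pos 23 'c': at 2 ·f
pos 24 'b': at 0 ·f
pos 25 'd': at 6
pos 26 'e': at 12 ·f
pos 27 'a': at 13
pos 28 'd': at 14
pos 29 'd': at 15
pos 30 'a': at 16
pos 31 'b': at 17  emit P2@[26:31]
pos 32 'd': at 6 ·f
pos 33 'b': at 0 ·f
pos 34 'b': at 0
pos 35 'e': at 12
pos 36 'a': at 13
pos 37 'c': at 2 ·f
pos 38 'e': at 3  emit P3@[37:38]
pos 39 'c': at 4
pos 40 'e': at 5  emit P0@[36:40],P3@[39:40]

All matches (sorted): [[5,2],[11,2],[19,1],[21,3],[31,2],[38,3],[40,0],[40,3]]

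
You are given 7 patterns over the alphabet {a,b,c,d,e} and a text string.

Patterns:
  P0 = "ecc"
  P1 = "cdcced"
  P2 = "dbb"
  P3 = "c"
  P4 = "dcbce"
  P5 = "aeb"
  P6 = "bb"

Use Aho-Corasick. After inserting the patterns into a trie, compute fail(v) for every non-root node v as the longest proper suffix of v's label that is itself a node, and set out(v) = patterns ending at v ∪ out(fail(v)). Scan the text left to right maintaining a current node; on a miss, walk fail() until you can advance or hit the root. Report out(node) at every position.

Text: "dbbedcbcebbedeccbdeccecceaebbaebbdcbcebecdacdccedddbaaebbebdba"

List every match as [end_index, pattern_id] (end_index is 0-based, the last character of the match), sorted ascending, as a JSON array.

Build:
Trie nodes:
  n0 'ε': a→17 b→20 c→4 d→10 e→1
  n1 'e': c→2
  n2 'ec': c→3
  n3 'ecc': ·  ←P0
  n4 'c': d→5  ←P3
  n5 'cd': c→6
  n6 'cdc': c→7
  n7 'cdcc': e→8
  n8 'cdcce': d→9
  n9 'cdcced': ·  ←P1
  n10 'd': b→11 c→13
  n11 'db': b→12
  n12 'dbb': ·  ←P2
  n13 'dc': b→14
  n14 'dcb': c→15
  n15 'dcbc': e→16
  n16 'dcbce': ·  ←P4
  n17 'a': e→18
  n18 'ae': b→19
  n19 'aeb': ·  ←P5
  n20 'b': b→21
  n21 'bb': ·  ←P6

BFS fail/out derivation:
  n1('e'): parent n0 fail=0; on 'e' 0 → fail=0;  out ∅∪∅=∅
  n4('c'): parent n0 fail=0; on 'c' 0 → fail=0;  out {3}∪∅={3}
  n10('d'): parent n0 fail=0; on 'd' 0 → fail=0;  out ∅∪∅=∅
  n17('a'): parent n0 fail=0; on 'a' 0 → fail=0;  out ∅∪∅=∅
  n20('b'): parent n0 fail=0; on 'b' 0 → fail=0;  out ∅∪∅=∅
  n2('ec'): parent n1 fail=0; on 'c' 0 → fail=4;  out ∅∪{3}={3}
  n5('cd'): parent n4 fail=0; on 'd' 0 → fail=10;  out ∅∪∅=∅
  n11('db'): parent n10 fail=0; on 'b' 0 → fail=20;  out ∅∪∅=∅
  n13('dc'): parent n10 fail=0; on 'c' 0 → fail=4;  out ∅∪{3}={3}
  n18('ae'): parent n17 fail=0; on 'e' 0 → fail=1;  out ∅∪∅=∅
  n21('bb'): parent n20 fail=0; on 'b' 0 → fail=20;  out {6}∪∅={6}
  n3('ecc'): parent n2 fail=4; on 'c' 4→0 → fail=4;  out {0}∪{3}={0,3}
  n6('cdc'): parent n5 fail=10; on 'c' 10 → fail=13;  out ∅∪{3}={3}
  n12('dbb'): parent n11 fail=20; on 'b' 20 → fail=21;  out {2}∪{6}={2,6}
  n14('dcb'): parent n13 fail=4; on 'b' 4→0 → fail=20;  out ∅∪∅=∅
  n19('aeb'): parent n18 fail=1; on 'b' 1→0 → fail=20;  out {5}∪∅={5}
  n7('cdcc'): parent n6 fail=13; on 'c' 13→4→0 → fail=4;  out ∅∪{3}={3}
  n15('dcbc'): parent n14 fail=20; on 'c' 20→0 → fail=4;  out ∅∪{3}={3}
  n8('cdcce'): parent n7 fail=4; on 'e' 4→0 → fail=1;  out ∅∪∅=∅
  n16('dcbce'): parent n15 fail=4; on 'e' 4→0 → fail=1;  out {4}∪∅={4}
  n9('cdcced'): parent n8 fail=1; on 'd' 1→0 → fail=10;  out {1}∪∅={1}

Run:
i=0 'd': node 0→10
i=1 'b': node 10→11
i=2 'b': node 11→12  ** P2@[0:2],P6@[1:2]
i=3 'e': node 12→1 ·f
i=4 'd': node 1→10 ·f
i=5 'c': node 10→13  ** P3@[5:5]
i=6 'b': node 13→14
i=7 'c': node 14→15  ** P3@[7:7]
i=8 'e': node 15→16  ** P4@[4:8]
i=9 'b': node 16→20 ·f
i=10 'b': node 20→21  ** P6@[9:10]
i=11 'e': node 21→1 ·f
i=12 'd': node 1→10 ·f
i=13 'e': node 10→1 ·f
i=14 'c': node 1→2  ** P3@[14:14]
i=15 'c': node 2→3  ** P0@[13:15],P3@[15:15]
i=16 'b': node 3→20 ·f
i=17 'd': node 20→10 ·f
i=18 'e': node 10→1 ·f
i=19 'c': node 1→2  ** P3@[19:19]
i=20 'c': node 2→3  ** P0@[18:20],P3@[20:20]
i=21 'e': node 3→1 ·f
i=22 'c': node 1→2  ** P3@[22:22]
i=23 'c': node 2→3  ** P0@[21:23],P3@[23:23]
i=24 'e': node 3→1 ·f
i=25 'a': node 1→17 ·f
i=26 'e': node 17→18
i=27 'b': node 18→19  ** P5@[25:27]
i=28 'b': node 19→21 ·f  ** P6@[27:28]
i=29 'a': node 21→17 ·f
i=30 'e': node 17→18
i=31 'b': node 18→19  ** P5@[29:31]
i=32 'b': node 19→21 ·f  ** P6@[31:32]
i=33 'd': node 21→10 ·f
i=34 'c': node 10→13  ** P3@[34:34]
i=35 'b': node 13→14
i=36 'c': node 14→15  ** P3@[36:36]
i=37 'e': node 15→16  ** P4@[33:37]
i=38 'b': node 16→20 ·f
i=39 'e': node 20→1 ·f
i=40 'c': node 1→2  ** P3@[40:40]
i=41 'd': node 2→5 ·f
i=42 'a': node 5→17 ·f
i=43 'c': node 17→4 ·f  ** P3@[43:43]
i=44 'd': node 4→5
i=45 'c': node 5→6  ** P3@[45:45]
i=46 'c': node 6→7  ** P3@[46:46]
i=47 'e': node 7→8
i=48 'd': node 8→9  ** P1@[43:48]
i=49 'd': node 9→10 ·f
i=50 'd': node 10→10 ·f
i=51 'b': node 10→11
i=52 'a': node 11→17 ·f
i=53 'a': node 17→17 ·f
i=54 'e': node 17→18
i=55 'b': node 18→19  ** P5@[53:55]
i=56 'b': node 19→21 ·f  ** P6@[55:56]
i=57 'e': node 21→1 ·f
i=58 'b': node 1→20 ·f
i=59 'd': node 20→10 ·f
i=60 'b': node 10→11
i=61 'a': node 11→17 ·f

Result: [[2,2],[2,6],[5,3],[7,3],[8,4],[10,6],[14,3],[15,0],[15,3],[19,3],[20,0],[20,3],[22,3],[23,0],[23,3],[27,5],[28,6],[31,5],[32,6],[34,3],[36,3],[37,4],[40,3],[43,3],[45,3],[46,3],[48,1],[55,5],[56,6]]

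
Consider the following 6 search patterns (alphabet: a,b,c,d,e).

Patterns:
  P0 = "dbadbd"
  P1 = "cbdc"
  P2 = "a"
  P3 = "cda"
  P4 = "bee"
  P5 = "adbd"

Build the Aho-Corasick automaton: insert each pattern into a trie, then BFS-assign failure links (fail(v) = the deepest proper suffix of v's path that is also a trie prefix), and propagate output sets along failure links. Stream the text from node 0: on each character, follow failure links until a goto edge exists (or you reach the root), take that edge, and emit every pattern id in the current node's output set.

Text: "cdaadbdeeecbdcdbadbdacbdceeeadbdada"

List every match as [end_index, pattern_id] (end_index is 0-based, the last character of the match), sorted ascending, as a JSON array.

Construct AC machine:
Trie (insert patterns):
  n0 'ε': a→11 b→14 c→7 d→1
  n1 'd': b→2
  n2 'db': a→3
  n3 'dba': d→4
  n4 'dbad': b→5
  n5 'dbadb': d→6
  n6 'dbadbd': ·  ←P0
  n7 'c': b→8 d→12
  n8 'cb': d→9
  n9 'cbd': c→10
  n10 'cbdc': ·  ←P1
  n11 'a': d→17  ←P2
  n12 'cd': a→13
  n13 'cda': ·  ←P3
  n14 'b': e→15
  n15 'be': e→16
  n16 'bee': ·  ←P4
  n17 'ad': b→18
  n18 'adb': d→19
  n19 'adbd': ·  ←P5

Failure links (BFS by depth):
  n1('d'): parent n0 fail=0; on 'd' 0 → fail=0;  out ∅∪∅=∅
  n7('c'): parent n0 fail=0; on 'c' 0 → fail=0;  out ∅∪∅=∅
  n11('a'): parent n0 fail=0; on 'a' 0 → fail=0;  out {2}∪∅={2}
  n14('b'): parent n0 fail=0; on 'b' 0 → fail=0;  out ∅∪∅=∅
  n2('db'): parent n1 fail=0; on 'b' 0 → fail=14;  out ∅∪∅=∅
  n8('cb'): parent n7 fail=0; on 'b' 0 → fail=14;  out ∅∪∅=∅
  n12('cd'): parent n7 fail=0; on 'd' 0 → fail=1;  out ∅∪∅=∅
  n15('be'): parent n14 fail=0; on 'e' 0 → fail=0;  out ∅∪∅=∅
  n17('ad'): parent n11 fail=0; on 'd' 0 → fail=1;  out ∅∪∅=∅
  n3('dba'): parent n2 fail=14; on 'a' 14→0 → fail=11;  out ∅∪{2}={2}
  n9('cbd'): parent n8 fail=14; on 'd' 14→0 → fail=1;  out ∅∪∅=∅
  n13('cda'): parent n12 fail=1; on 'a' 1→0 → fail=11;  out {3}∪{2}={2,3}
  n16('bee'): parent n15 fail=0; on 'e' 0 → fail=0;  out {4}∪∅={4}
  n18('adb'): parent n17 fail=1; on 'b' 1 → fail=2;  out ∅∪∅=∅
  n4('dbad'): parent n3 fail=11; on 'd' 11 → fail=17;  out ∅∪∅=∅
  n10('cbdc'): parent n9 fail=1; on 'c' 1→0 → fail=7;  out {1}∪∅={1}
  n19('adbd'): parent n18 fail=2; on 'd' 2→14→0 → fail=1;  out {5}∪∅={5}
  n5('dbadb'): parent n4 fail=17; on 'b' 17 → fail=18;  out ∅∪∅=∅
  n6('dbadbd'): parent n5 fail=18; on 'd' 18 → fail=19;  out {0}∪{5}={0,5}

Scan:
pos 0 'c': at 7
pos 1 'd': at 12
pos 2 'a': at 13  → match P2@[2:2],P3@[0:2]
pos 3 'a': at 11 (via fail)  → match P2@[3:3]
pos 4 'd': at 17
pos 5 'b': at 18
pos 6 'd': at 19  → match P5@[3:6]
pos 7 'e': at 0 (via fail)
pos 8 'e': at 0
pos 9 'e': at 0
pos 10 'c': at 7
pos 11 'b': at 8
pos 12 'd': at 9
pos 13 'c': at 10  → match P1@[10:13]
pos 14 'd': at 12 (via fail)
pos 15 'b': at 2 (via fail)
pos 16 'a': at 3  → match P2@[16:16]
pos 17 'd': at 4
pos 18 'b': at 5
pos 19 'd': at 6  → match P0@[14:19],P5@[16:19]
pos 20 'a': at 11 (via fail)  → match P2@[20:20]
pos 21 'c': at 7 (via fail)
pos 22 'b': at 8
pos 23 'd': at 9
pos 24 'c': at 10  → match P1@[21:24]
pos 25 'e': at 0 (via fail)
pos 26 'e': at 0
pos 27 'e': at 0
pos 28 'a': at 11  → match P2@[28:28]
pos 29 'd': at 17
pos 30 'b': at 18
pos 31 'd': at 19  → match P5@[28:31]
pos 32 'a': at 11 (via fail)  → match P2@[32:32]
pos 33 'd': at 17
pos 34 'a': at 11 (via fail)  → match P2@[34:34]

Result: [[2,2],[2,3],[3,2],[6,5],[13,1],[16,2],[19,0],[19,5],[20,2],[24,1],[28,2],[31,5],[32,2],[34,2]]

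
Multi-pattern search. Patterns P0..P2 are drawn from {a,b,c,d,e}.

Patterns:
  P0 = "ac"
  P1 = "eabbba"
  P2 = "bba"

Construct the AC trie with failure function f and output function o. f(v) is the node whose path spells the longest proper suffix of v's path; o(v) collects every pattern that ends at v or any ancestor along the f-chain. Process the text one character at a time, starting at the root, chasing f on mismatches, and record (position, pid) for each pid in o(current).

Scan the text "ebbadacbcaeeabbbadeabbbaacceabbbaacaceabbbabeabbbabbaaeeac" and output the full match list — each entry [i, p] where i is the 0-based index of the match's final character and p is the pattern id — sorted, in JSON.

Build:
Trie nodes:
  n0 'ε': a→1 b→9 e→3
  n1 'a': c→2
  n2 'ac': ·  [P0 ends]
  n3 'e': a→4
  n4 'ea': b→5
  n5 'eab': b→6
  n6 'eabb': b→7
  n7 'eabbb': a→8
  n8 'eabbba': ·  [P1 ends]
  n9 'b': b→10
  n10 'bb': a→11
  n11 'bba': ·  [P2 ends]

BFS fail/out derivation:
  n1('a'): parent n0 fail=0; on 'a' 0 → fail=0;  out ∅∪∅=∅
  n3('e'): parent n0 fail=0; on 'e' 0 → fail=0;  out ∅∪∅=∅
  n9('b'): parent n0 fail=0; on 'b' 0 → fail=0;  out ∅∪∅=∅
  n2('ac'): parent n1 fail=0; on 'c' 0 → fail=0;  out {0}∪∅={0}
  n4('ea'): parent n3 fail=0; on 'a' 0 → fail=1;  out ∅∪∅=∅
  n10('bb'): parent n9 fail=0; on 'b' 0 → fail=9;  out ∅∪∅=∅
  n5('eab'): parent n4 fail=1; on 'b' 1→0 → fail=9;  out ∅∪∅=∅
  n11('bba'): parent n10 fail=9; on 'a' 9→0 → fail=1;  out {2}∪∅={2}
  n6('eabb'): parent n5 fail=9; on 'b' 9 → fail=10;  out ∅∪∅=∅
  n7('eabbb'): parent n6 fail=10; on 'b' 10→9 → fail=10;  out ∅∪∅=∅
  n8('eabbba'): parent n7 fail=10; on 'a' 10 → fail=11;  out {1}∪{2}={1,2}

Scan:
i=0 'e': node 0→3
i=1 'b': node 3→9 (via fail)
i=2 'b': node 9→10
i=3 'a': node 10→11  emit P2@[1:3]
i=4 'd': node 11→0 (via fail)
i=5 'a': node 0→1
i=6 'c': node 1→2  emit P0@[5:6]
i=7 'b': node 2→9 (via fail)
i=8 'c': node 9→0 (via fail)
i=9 'a': node 0→1
i=10 'e': node 1→3 (via fail)
i=11 'e': node 3→3 (via fail)
i=12 'a': node 3→4
i=13 'b': node 4→5
i=14 'b': node 5→6
i=15 'b': node 6→7
i=16 'a': node 7→8  emit P1@[11:16],P2@[14:16]
i=17 'd': node 8→0 (via fail)
i=18 'e': node 0→3
i=19 'a': node 3→4
i=20 'b': node 4→5
i=21 'b': node 5→6
i=22 'b': node 6→7
i=23 'a': node 7→8  emit P1@[18:23],P2@[21:23]
i=24 'a': node 8→1 (via fail)
i=25 'c': node 1→2  emit P0@[24:25]
i=26 'c': node 2→0 (via fail)
i=27 'e': node 0→3
i=28 'a': node 3→4
i=29 'b': node 4→5
i=30 'b': node 5→6
i=31 'b': node 6→7
i=32 'a': node 7→8  emit P1@[27:32],P2@[30:32]
i=33 'a': node 8→1 (via fail)
i=34 'c': node 1→2  emit P0@[33:34]
i=35 'a': node 2→1 (via fail)
i=36 'c': node 1→2  emit P0@[35:36]
i=37 'e': node 2→3 (via fail)
i=38 'a': node 3→4
i=39 'b': node 4→5
i=40 'b': node 5→6
i=41 'b': node 6→7
i=42 'a': node 7→8  emit P1@[37:42],P2@[40:42]
i=43 'b': node 8→9 (via fail)
i=44 'e': node 9→3 (via fail)
i=45 'a': node 3→4
i=46 'b': node 4→5
i=47 'b': node 5→6
i=48 'b': node 6→7
i=49 'a': node 7→8  emit P1@[44:49],P2@[47:49]
i=50 'b': node 8→9 (via fail)
i=51 'b': node 9→10
i=52 'a': node 10→11  emit P2@[50:52]
i=53 'a': node 11→1 (via fail)
i=54 'e': node 1→3 (via fail)
i=55 'e': node 3→3 (via fail)
i=56 'a': node 3→4
i=57 'c': node 4→2 (via fail)  emit P0@[56:57]

Result: [[3,2],[6,0],[16,1],[16,2],[23,1],[23,2],[25,0],[32,1],[32,2],[34,0],[36,0],[42,1],[42,2],[49,1],[49,2],[52,2],[57,0]]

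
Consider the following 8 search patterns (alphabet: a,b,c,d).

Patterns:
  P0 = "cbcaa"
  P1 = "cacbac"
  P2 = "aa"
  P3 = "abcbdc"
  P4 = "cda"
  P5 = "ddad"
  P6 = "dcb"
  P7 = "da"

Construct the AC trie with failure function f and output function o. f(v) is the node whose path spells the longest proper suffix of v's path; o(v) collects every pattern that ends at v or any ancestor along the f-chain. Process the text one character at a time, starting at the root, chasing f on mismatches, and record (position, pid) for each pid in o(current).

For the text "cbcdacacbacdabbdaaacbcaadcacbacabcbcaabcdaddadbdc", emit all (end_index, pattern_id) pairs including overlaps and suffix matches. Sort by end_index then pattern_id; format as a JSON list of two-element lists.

Build automaton:
Trie nodes:
  0='ε' goto a→11 c→1 d→20
  1='c' goto a→6 b→2 d→18
  2='cb' goto c→3
  3='cbc' goto a→4
  4='cbca' goto a→5
  5='cbcaa' goto ·  [P0 ends]
  6='ca' goto c→7
  7='cac' goto b→8
  8='cacb' goto a→9
  9='cacba' goto c→10
  10='cacbac' goto ·  [P1 ends]
  11='a' goto a→12 b→13
  12='aa' goto ·  [P2 ends]
  13='ab' goto c→14
  14='abc' goto b→15
  15='abcb' goto d→16
  16='abcbd' goto c→17
  17='abcbdc' goto ·  [P3 ends]
  18='cd' goto a→19
  19='cda' goto ·  [P4 ends]
  20='d' goto a→26 c→24 d→21
  21='dd' goto a→22
  22='dda' goto d→23
  23='ddad' goto ·  [P5 ends]
  24='dc' goto b→25
  25='dcb' goto ·  [P6 ends]
  26='da' goto ·  [P7 ends]

Failure links (BFS by depth):
  fail(1) 'c': from fail(0)=0 chase 'c': 0 ⇒ 0;  out=∅∪out(0)=∅
  fail(11) 'a': from fail(0)=0 chase 'a': 0 ⇒ 0;  out=∅∪out(0)=∅
  fail(20) 'd': from fail(0)=0 chase 'd': 0 ⇒ 0;  out=∅∪out(0)=∅
  fail(2) 'cb': from fail(1)=0 chase 'b': 0 ⇒ 0;  out=∅∪out(0)=∅
  fail(6) 'ca': from fail(1)=0 chase 'a': 0 ⇒ 11;  out=∅∪out(11)=∅
  fail(12) 'aa': from fail(11)=0 chase 'a': 0 ⇒ 11;  out={2}∪out(11)={2}
  fail(13) 'ab': from fail(11)=0 chase 'b': 0 ⇒ 0;  out=∅∪out(0)=∅
  fail(18) 'cd': from fail(1)=0 chase 'd': 0 ⇒ 20;  out=∅∪out(20)=∅
  fail(21) 'dd': from fail(20)=0 chase 'd': 0 ⇒ 20;  out=∅∪out(20)=∅
  fail(24) 'dc': from fail(20)=0 chase 'c': 0 ⇒ 1;  out=∅∪out(1)=∅
  fail(26) 'da': from fail(20)=0 chase 'a': 0 ⇒ 11;  out={7}∪out(11)={7}
  fail(3) 'cbc': from fail(2)=0 chase 'c': 0 ⇒ 1;  out=∅∪out(1)=∅
  fail(7) 'cac': from fail(6)=11 chase 'c': 11→0 ⇒ 1;  out=∅∪out(1)=∅
  fail(14) 'abc': from fail(13)=0 chase 'c': 0 ⇒ 1;  out=∅∪out(1)=∅
  fail(19) 'cda': from fail(18)=20 chase 'a': 20 ⇒ 26;  out={4}∪out(26)={4,7}
  fail(22) 'dda': from fail(21)=20 chase 'a': 20 ⇒ 26;  out=∅∪out(26)={7}
  fail(25) 'dcb': from fail(24)=1 chase 'b': 1 ⇒ 2;  out={6}∪out(2)={6}
  fail(4) 'cbca': from fail(3)=1 chase 'a': 1 ⇒ 6;  out=∅∪out(6)=∅
  fail(8) 'cacb': from fail(7)=1 chase 'b': 1 ⇒ 2;  out=∅∪out(2)=∅
  fail(15) 'abcb': from fail(14)=1 chase 'b': 1 ⇒ 2;  out=∅∪out(2)=∅
  fail(23) 'ddad': from fail(22)=26 chase 'd': 26→11→0 ⇒ 20;  out={5}∪out(20)={5}
  fail(5) 'cbcaa': from fail(4)=6 chase 'a': 6→11 ⇒ 12;  out={0}∪out(12)={0,2}
  fail(9) 'cacba': from fail(8)=2 chase 'a': 2→0 ⇒ 11;  out=∅∪out(11)=∅
  fail(16) 'abcbd': from fail(15)=2 chase 'd': 2→0 ⇒ 20;  out=∅∪out(20)=∅
  fail(10) 'cacbac': from fail(9)=11 chase 'c': 11→0 ⇒ 1;  out={1}∪out(1)={1}
  fail(17) 'abcbdc': from fail(16)=20 chase 'c': 20 ⇒ 24;  out={3}∪out(24)={3}

Scan:
i=0 'c': node 0→1
i=1 'b': node 1→2
i=2 'c': node 2→3
i=3 'd': node 3→18 ·f
i=4 'a': node 18→19  ** P4@[2:4],P7@[3:4]
i=5 'c': node 19→1 ·f
i=6 'a': node 1→6
i=7 'c': node 6→7
i=8 'b': node 7→8
i=9 'a': node 8→9
i=10 'c': node 9→10  ** P1@[5:10]
i=11 'd': node 10→18 ·f
i=12 'a': node 18→19  ** P4@[10:12],P7@[11:12]
i=13 'b': node 19→13 ·f
i=14 'b': node 13→0 ·f
i=15 'd': node 0→20
i=16 'a': node 20→26  ** P7@[15:16]
i=17 'a': node 26→12 ·f  ** P2@[16:17]
i=18 'a': node 12→12 ·f  ** P2@[17:18]
i=19 'c': node 12→1 ·f
i=20 'b': node 1→2
i=21 'c': node 2→3
i=22 'a': node 3→4
i=23 'a': node 4→5  ** P0@[19:23],P2@[22:23]
i=24 'd': node 5→20 ·f
i=25 'c': node 20→24
i=26 'a': node 24→6 ·f
i=27 'c': node 6→7
i=28 'b': node 7→8
i=29 'a': node 8→9
i=30 'c': node 9→10  ** P1@[25:30]
i=31 'a': node 10→6 ·f
i=32 'b': node 6→13 ·f
i=33 'c': node 13→14
i=34 'b': node 14→15
i=35 'c': node 15→3 ·f
i=36 'a': node 3→4
i=37 'a': node 4→5  ** P0@[33:37],P2@[36:37]
i=38 'b': node 5→13 ·f
i=39 'c': node 13→14
i=40 'd': node 14→18 ·f
i=41 'a': node 18→19  ** P4@[39:41],P7@[40:41]
i=42 'd': node 19→20 ·f
i=43 'd': node 20→21
i=44 'a': node 21→22  ** P7@[43:44]
i=45 'd': node 22→23  ** P5@[42:45]
i=46 'b': node 23→0 ·f
i=47 'd': node 0→20
i=48 'c': node 20→24

Matches: [[4,4],[4,7],[10,1],[12,4],[12,7],[16,7],[17,2],[18,2],[23,0],[23,2],[30,1],[37,0],[37,2],[41,4],[41,7],[44,7],[45,5]]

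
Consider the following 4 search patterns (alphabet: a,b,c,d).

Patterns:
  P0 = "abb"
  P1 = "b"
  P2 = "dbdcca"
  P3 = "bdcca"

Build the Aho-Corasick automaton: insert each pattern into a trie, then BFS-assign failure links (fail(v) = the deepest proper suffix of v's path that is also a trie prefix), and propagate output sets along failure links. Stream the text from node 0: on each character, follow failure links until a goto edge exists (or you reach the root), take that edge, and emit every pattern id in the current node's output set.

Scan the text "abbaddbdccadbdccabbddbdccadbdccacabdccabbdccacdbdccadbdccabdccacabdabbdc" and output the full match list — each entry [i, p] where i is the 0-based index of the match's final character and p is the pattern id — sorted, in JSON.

Construct AC machine:
Trie (insert patterns):
  n0 'ε': a→1 b→4 d→5
  n1 'a': b→2
  n2 'ab': b→3
  n3 'abb': ·  ←P0
  n4 'b': d→11  ←P1
  n5 'd': b→6
  n6 'db': d→7
  n7 'dbd': c→8
  n8 'dbdc': c→9
  n9 'dbdcc': a→10
  n10 'dbdcca': ·  ←P2
  n11 'bd': c→12
  n12 'bdc': c→13
  n13 'bdcc': a→14
  n14 'bdcca': ·  ←P3

BFS fail/out derivation:
  n1('a'): parent n0 fail=0; on 'a' 0 → fail=0;  out ∅∪∅=∅
  n4('b'): parent n0 fail=0; on 'b' 0 → fail=0;  out {1}∪∅={1}
  n5('d'): parent n0 fail=0; on 'd' 0 → fail=0;  out ∅∪∅=∅
  n2('ab'): parent n1 fail=0; on 'b' 0 → fail=4;  out ∅∪{1}={1}
  n6('db'): parent n5 fail=0; on 'b' 0 → fail=4;  out ∅∪{1}={1}
  n11('bd'): parent n4 fail=0; on 'd' 0 → fail=5;  out ∅∪∅=∅
  n3('abb'): parent n2 fail=4; on 'b' 4→0 → fail=4;  out {0}∪{1}={0,1}
  n7('dbd'): parent n6 fail=4; on 'd' 4 → fail=11;  out ∅∪∅=∅
  n12('bdc'): parent n11 fail=5; on 'c' 5→0 → fail=0;  out ∅∪∅=∅
  n8('dbdc'): parent n7 fail=11; on 'c' 11 → fail=12;  out ∅∪∅=∅
  n13('bdcc'): parent n12 fail=0; on 'c' 0 → fail=0;  out ∅∪∅=∅
  n9('dbdcc'): parent n8 fail=12; on 'c' 12 → fail=13;  out ∅∪∅=∅
  n14('bdcca'): parent n13 fail=0; on 'a' 0 → fail=1;  out {3}∪∅={3}
  n10('dbdcca'): parent n9 fail=13; on 'a' 13 → fail=14;  out {2}∪{3}={2,3}

Run:
[0] read 'a'  n0⇒n1
[1] read 'b'  n1⇒n2  → match P1@[1:1]
[2] read 'b'  n2⇒n3  → match P0@[0:2],P1@[2:2]
[3] read 'a'  n3⇒n1 ·f
[4] read 'd'  n1⇒n5 ·f
[5] read 'd'  n5⇒n5 ·f
[6] read 'b'  n5⇒n6  → match P1@[6:6]
[7] read 'd'  n6⇒n7
[8] read 'c'  n7⇒n8
[9] read 'c'  n8⇒n9
[10] read 'a'  n9⇒n10  → match P2@[5:10],P3@[6:10]
[11] read 'd'  n10⇒n5 ·f
[12] read 'b'  n5⇒n6  → match P1@[12:12]
[13] read 'd'  n6⇒n7
[14] read 'c'  n7⇒n8
[15] read 'c'  n8⇒n9
[16] read 'a'  n9⇒n10  → match P2@[11:16],P3@[12:16]
[17] read 'b'  n10⇒n2 ·f  → match P1@[17:17]
[18] read 'b'  n2⇒n3  → match P0@[16:18],P1@[18:18]
[19] read 'd'  n3⇒n11 ·f
[20] read 'd'  n11⇒n5 ·f
[21] read 'b'  n5⇒n6  → match P1@[21:21]
[22] read 'd'  n6⇒n7
[23] read 'c'  n7⇒n8
[24] read 'c'  n8⇒n9
[25] read 'a'  n9⇒n10  → match P2@[20:25],P3@[21:25]
[26] read 'd'  n10⇒n5 ·f
[27] read 'b'  n5⇒n6  → match P1@[27:27]
[28] read 'd'  n6⇒n7
[29] read 'c'  n7⇒n8
[30] read 'c'  n8⇒n9
[31] read 'a'  n9⇒n10  → match P2@[26:31],P3@[27:31]
[32] read 'c'  n10⇒n0 ·f
[33] read 'a'  n0⇒n1
[34] read 'b'  n1⇒n2  → match P1@[34:34]
[35] read 'd'  n2⇒n11 ·f
[36] read 'c'  n11⇒n12
[37] read 'c'  n12⇒n13
[38] read 'a'  n13⇒n14  → match P3@[34:38]
[39] read 'b'  n14⇒n2 ·f  → match P1@[39:39]
[40] read 'b'  n2⇒n3  → match P0@[38:40],P1@[40:40]
[41] read 'd'  n3⇒n11 ·f
[42] read 'c'  n11⇒n12
[43] read 'c'  n12⇒n13
[44] read 'a'  n13⇒n14  → match P3@[40:44]
[45] read 'c'  n14⇒n0 ·f
[46] read 'd'  n0⇒n5
[47] read 'b'  n5⇒n6  → match P1@[47:47]
[48] read 'd'  n6⇒n7
[49] read 'c'  n7⇒n8
[50] read 'c'  n8⇒n9
[51] read 'a'  n9⇒n10  → match P2@[46:51],P3@[47:51]
[52] read 'd'  n10⇒n5 ·f
[53] read 'b'  n5⇒n6  → match P1@[53:53]
[54] read 'd'  n6⇒n7
[55] read 'c'  n7⇒n8
[56] read 'c'  n8⇒n9
[57] read 'a'  n9⇒n10  → match P2@[52:57],P3@[53:57]
[58] read 'b'  n10⇒n2 ·f  → match P1@[58:58]
[59] read 'd'  n2⇒n11 ·f
[60] read 'c'  n11⇒n12
[61] read 'c'  n12⇒n13
[62] read 'a'  n13⇒n14  → match P3@[58:62]
[63] read 'c'  n14⇒n0 ·f
[64] read 'a'  n0⇒n1
[65] read 'b'  n1⇒n2  → match P1@[65:65]
[66] read 'd'  n2⇒n11 ·f
[67] read 'a'  n11⇒n1 ·f
[68] read 'b'  n1⇒n2  → match P1@[68:68]
[69] read 'b'  n2⇒n3  → match P0@[67:69],P1@[69:69]
[70] read 'd'  n3⇒n11 ·f
[71] read 'c'  n11⇒n12

All matches (sorted): [[1,1],[2,0],[2,1],[6,1],[10,2],[10,3],[12,1],[16,2],[16,3],[17,1],[18,0],[18,1],[21,1],[25,2],[25,3],[27,1],[31,2],[31,3],[34,1],[38,3],[39,1],[40,0],[40,1],[44,3],[47,1],[51,2],[51,3],[53,1],[57,2],[57,3],[58,1],[62,3],[65,1],[68,1],[69,0],[69,1]]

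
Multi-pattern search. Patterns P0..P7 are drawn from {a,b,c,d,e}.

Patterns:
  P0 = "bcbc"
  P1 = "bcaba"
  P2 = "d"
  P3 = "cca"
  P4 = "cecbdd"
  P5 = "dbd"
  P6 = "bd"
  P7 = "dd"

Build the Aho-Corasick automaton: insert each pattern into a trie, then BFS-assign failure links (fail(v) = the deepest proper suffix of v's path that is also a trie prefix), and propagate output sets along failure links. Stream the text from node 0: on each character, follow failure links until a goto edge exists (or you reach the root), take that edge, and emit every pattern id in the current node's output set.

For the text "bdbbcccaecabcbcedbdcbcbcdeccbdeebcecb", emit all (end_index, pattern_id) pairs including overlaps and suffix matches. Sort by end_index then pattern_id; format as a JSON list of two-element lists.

Construct AC machine:
Trie nodes:
  n0 'ε': b→1 c→9 d→8
  n1 'b': c→2 d→19
  n2 'bc': a→5 b→3
  n3 'bcb': c→4
  n4 'bcbc': ·  [P0 ends]
  n5 'bca': b→6
  n6 'bcab': a→7
  n7 'bcaba': ·  [P1 ends]
  n8 'd': b→17 d→20  [P2 ends]
  n9 'c': c→10 e→12
  n10 'cc': a→11
  n11 'cca': ·  [P3 ends]
  n12 'ce': c→13
  n13 'cec': b→14
  n14 'cecb': d→15
  n15 'cecbd': d→16
  n16 'cecbdd': ·  [P4 ends]
  n17 'db': d→18
  n18 'dbd': ·  [P5 ends]
  n19 'bd': ·  [P6 ends]
  n20 'dd': ·  [P7 ends]

BFS fail/out derivation:
  fail(1) 'b': from fail(0)=0 chase 'b': 0 ⇒ 0;  out=∅∪out(0)=∅
  fail(8) 'd': from fail(0)=0 chase 'd': 0 ⇒ 0;  out={2}∪out(0)={2}
  fail(9) 'c': from fail(0)=0 chase 'c': 0 ⇒ 0;  out=∅∪out(0)=∅
  fail(2) 'bc': from fail(1)=0 chase 'c': 0 ⇒ 9;  out=∅∪out(9)=∅
  fail(10) 'cc': from fail(9)=0 chase 'c': 0 ⇒ 9;  out=∅∪out(9)=∅
  fail(12) 'ce': from fail(9)=0 chase 'e': 0 ⇒ 0;  out=∅∪out(0)=∅
  fail(17) 'db': from fail(8)=0 chase 'b': 0 ⇒ 1;  out=∅∪out(1)=∅
  fail(19) 'bd': from fail(1)=0 chase 'd': 0 ⇒ 8;  out={6}∪out(8)={2,6}
  fail(20) 'dd': from fail(8)=0 chase 'd': 0 ⇒ 8;  out={7}∪out(8)={2,7}
  fail(3) 'bcb': from fail(2)=9 chase 'b': 9→0 ⇒ 1;  out=∅∪out(1)=∅
  fail(5) 'bca': from fail(2)=9 chase 'a': 9→0 ⇒ 0;  out=∅∪out(0)=∅
  fail(11) 'cca': from fail(10)=9 chase 'a': 9→0 ⇒ 0;  out={3}∪out(0)={3}
  fail(13) 'cec': from fail(12)=0 chase 'c': 0 ⇒ 9;  out=∅∪out(9)=∅
  fail(18) 'dbd': from fail(17)=1 chase 'd': 1 ⇒ 19;  out={5}∪out(19)={2,5,6}
  fail(4) 'bcbc': from fail(3)=1 chase 'c': 1 ⇒ 2;  out={0}∪out(2)={0}
  fail(6) 'bcab': from fail(5)=0 chase 'b': 0 ⇒ 1;  out=∅∪out(1)=∅
  fail(14) 'cecb': from fail(13)=9 chase 'b': 9→0 ⇒ 1;  out=∅∪out(1)=∅
  fail(7) 'bcaba': from fail(6)=1 chase 'a': 1→0 ⇒ 0;  out={1}∪out(0)={1}
  fail(15) 'cecbd': from fail(14)=1 chase 'd': 1 ⇒ 19;  out=∅∪out(19)={2,6}
  fail(16) 'cecbdd': from fail(15)=19 chase 'd': 19→8 ⇒ 20;  out={4}∪out(20)={2,4,7}

Run:
pos 0 'b': at 1
pos 1 'd': at 19  ** P2@[1:1],P6@[0:1]
pos 2 'b': at 17 ·f
pos 3 'b': at 1 ·f
pos 4 'c': at 2
pos 5 'c': at 10 ·f
pos 6 'c': at 10 ·f
pos 7 'a': at 11  ** P3@[5:7]
pos 8 'e': at 0 ·f
pos 9 'c': at 9
pos 10 'a': at 0 ·f
pos 11 'b': at 1
pos 12 'c': at 2
pos 13 'b': at 3
pos 14 'c': at 4  ** P0@[11:14]
pos 15 'e': at 12 ·f
pos 16 'd': at 8 ·f  ** P2@[16:16]
pos 17 'b': at 17
pos 18 'd': at 18  ** P2@[18:18],P5@[16:18],P6@[17:18]
pos 19 'c': at 9 ·f
pos 20 'b': at 1 ·f
pos 21 'c': at 2
pos 22 'b': at 3
pos 23 'c': at 4  ** P0@[20:23]
pos 24 'd': at 8 ·f  ** P2@[24:24]
pos 25 'e': at 0 ·f
pos 26 'c': at 9
pos 27 'c': at 10
pos 28 'b': at 1 ·f
pos 29 'd': at 19  ** P2@[29:29],P6@[28:29]
pos 30 'e': at 0 ·f
pos 31 'e': at 0
pos 32 'b': at 1
pos 33 'c': at 2
pos 34 'e': at 12 ·f
pos 35 'c': at 13
pos 36 'b': at 14

Result: [[1,2],[1,6],[7,3],[14,0],[16,2],[18,2],[18,5],[18,6],[23,0],[24,2],[29,2],[29,6]]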